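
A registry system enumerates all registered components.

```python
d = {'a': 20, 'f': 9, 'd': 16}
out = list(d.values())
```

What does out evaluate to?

Step 1: d.values() returns the dictionary values in insertion order.
Therefore out = [20, 9, 16].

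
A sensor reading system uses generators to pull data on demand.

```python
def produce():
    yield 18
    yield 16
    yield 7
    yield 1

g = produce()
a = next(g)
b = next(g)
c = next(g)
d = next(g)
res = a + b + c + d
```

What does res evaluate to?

Step 1: Create generator and consume all values:
  a = next(g) = 18
  b = next(g) = 16
  c = next(g) = 7
  d = next(g) = 1
Step 2: res = 18 + 16 + 7 + 1 = 42.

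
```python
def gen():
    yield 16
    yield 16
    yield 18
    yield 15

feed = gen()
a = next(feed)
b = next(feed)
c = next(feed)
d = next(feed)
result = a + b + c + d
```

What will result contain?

Step 1: Create generator and consume all values:
  a = next(feed) = 16
  b = next(feed) = 16
  c = next(feed) = 18
  d = next(feed) = 15
Step 2: result = 16 + 16 + 18 + 15 = 65.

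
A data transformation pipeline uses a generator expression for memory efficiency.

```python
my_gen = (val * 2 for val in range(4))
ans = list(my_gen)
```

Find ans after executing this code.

Step 1: For each val in range(4), compute val*2:
  val=0: 0*2 = 0
  val=1: 1*2 = 2
  val=2: 2*2 = 4
  val=3: 3*2 = 6
Therefore ans = [0, 2, 4, 6].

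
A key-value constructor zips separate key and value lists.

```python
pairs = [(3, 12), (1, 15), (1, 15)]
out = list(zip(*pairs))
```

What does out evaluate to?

Step 1: zip(*pairs) transposes: unzips [(3, 12), (1, 15), (1, 15)] into separate sequences.
Step 2: First elements: (3, 1, 1), second elements: (12, 15, 15).
Therefore out = [(3, 1, 1), (12, 15, 15)].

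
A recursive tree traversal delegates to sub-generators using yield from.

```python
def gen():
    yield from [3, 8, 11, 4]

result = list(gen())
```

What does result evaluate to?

Step 1: yield from delegates to the iterable, yielding each element.
Step 2: Collected values: [3, 8, 11, 4].
Therefore result = [3, 8, 11, 4].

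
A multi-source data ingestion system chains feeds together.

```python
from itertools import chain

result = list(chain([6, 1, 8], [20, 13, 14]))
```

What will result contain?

Step 1: chain() concatenates iterables: [6, 1, 8] + [20, 13, 14].
Therefore result = [6, 1, 8, 20, 13, 14].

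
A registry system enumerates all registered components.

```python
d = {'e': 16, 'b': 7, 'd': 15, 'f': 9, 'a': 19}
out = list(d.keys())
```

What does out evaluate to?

Step 1: d.keys() returns the dictionary keys in insertion order.
Therefore out = ['e', 'b', 'd', 'f', 'a'].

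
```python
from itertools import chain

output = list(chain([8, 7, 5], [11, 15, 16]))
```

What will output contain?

Step 1: chain() concatenates iterables: [8, 7, 5] + [11, 15, 16].
Therefore output = [8, 7, 5, 11, 15, 16].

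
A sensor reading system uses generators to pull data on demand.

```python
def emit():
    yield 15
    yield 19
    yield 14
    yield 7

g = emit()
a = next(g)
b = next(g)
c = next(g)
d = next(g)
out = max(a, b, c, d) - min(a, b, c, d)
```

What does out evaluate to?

Step 1: Create generator and consume all values:
  a = next(g) = 15
  b = next(g) = 19
  c = next(g) = 14
  d = next(g) = 7
Step 2: max = 19, min = 7, out = 19 - 7 = 12.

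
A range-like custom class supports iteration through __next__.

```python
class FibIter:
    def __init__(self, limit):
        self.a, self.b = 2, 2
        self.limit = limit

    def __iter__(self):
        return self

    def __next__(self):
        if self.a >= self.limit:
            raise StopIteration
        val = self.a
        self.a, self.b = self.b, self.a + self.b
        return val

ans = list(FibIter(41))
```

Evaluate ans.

Step 1: Fibonacci-like sequence (a=2, b=2) until >= 41:
  Yield 2, then a,b = 2,4
  Yield 2, then a,b = 4,6
  Yield 4, then a,b = 6,10
  Yield 6, then a,b = 10,16
  Yield 10, then a,b = 16,26
  Yield 16, then a,b = 26,42
  Yield 26, then a,b = 42,68
Step 2: 42 >= 41, stop.
Therefore ans = [2, 2, 4, 6, 10, 16, 26].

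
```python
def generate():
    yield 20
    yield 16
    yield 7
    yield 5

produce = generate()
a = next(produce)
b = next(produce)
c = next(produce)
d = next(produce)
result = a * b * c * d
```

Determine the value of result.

Step 1: Create generator and consume all values:
  a = next(produce) = 20
  b = next(produce) = 16
  c = next(produce) = 7
  d = next(produce) = 5
Step 2: result = 20 * 16 * 7 * 5 = 11200.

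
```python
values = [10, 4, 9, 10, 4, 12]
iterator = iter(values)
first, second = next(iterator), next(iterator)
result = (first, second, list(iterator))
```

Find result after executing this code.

Step 1: Create iterator over [10, 4, 9, 10, 4, 12].
Step 2: first = 10, second = 4.
Step 3: Remaining elements: [9, 10, 4, 12].
Therefore result = (10, 4, [9, 10, 4, 12]).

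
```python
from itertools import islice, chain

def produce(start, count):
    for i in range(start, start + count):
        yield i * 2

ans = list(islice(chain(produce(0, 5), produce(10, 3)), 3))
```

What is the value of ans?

Step 1: produce(0, 5) yields [0, 2, 4, 6, 8].
Step 2: produce(10, 3) yields [20, 22, 24].
Step 3: chain concatenates: [0, 2, 4, 6, 8, 20, 22, 24].
Step 4: islice takes first 3: [0, 2, 4].
Therefore ans = [0, 2, 4].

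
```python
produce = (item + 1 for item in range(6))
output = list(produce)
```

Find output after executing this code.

Step 1: For each item in range(6), compute item+1:
  item=0: 0+1 = 1
  item=1: 1+1 = 2
  item=2: 2+1 = 3
  item=3: 3+1 = 4
  item=4: 4+1 = 5
  item=5: 5+1 = 6
Therefore output = [1, 2, 3, 4, 5, 6].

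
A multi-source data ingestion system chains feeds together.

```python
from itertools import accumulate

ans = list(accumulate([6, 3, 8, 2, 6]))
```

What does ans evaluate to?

Step 1: accumulate computes running sums:
  + 6 = 6
  + 3 = 9
  + 8 = 17
  + 2 = 19
  + 6 = 25
Therefore ans = [6, 9, 17, 19, 25].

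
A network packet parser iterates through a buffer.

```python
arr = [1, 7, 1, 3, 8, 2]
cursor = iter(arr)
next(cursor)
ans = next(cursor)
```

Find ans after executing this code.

Step 1: Create iterator over [1, 7, 1, 3, 8, 2].
Step 2: next() consumes 1.
Step 3: next() returns 7.
Therefore ans = 7.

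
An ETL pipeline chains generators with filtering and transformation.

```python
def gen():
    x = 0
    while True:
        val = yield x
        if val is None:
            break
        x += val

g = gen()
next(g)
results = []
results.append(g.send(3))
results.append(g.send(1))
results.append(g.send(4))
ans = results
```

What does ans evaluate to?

Step 1: next(g) -> yield 0.
Step 2: send(3) -> x = 3, yield 3.
Step 3: send(1) -> x = 4, yield 4.
Step 4: send(4) -> x = 8, yield 8.
Therefore ans = [3, 4, 8].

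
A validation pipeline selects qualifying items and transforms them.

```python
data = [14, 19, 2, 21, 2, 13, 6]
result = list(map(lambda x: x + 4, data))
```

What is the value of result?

Step 1: Apply lambda x: x + 4 to each element:
  14 -> 18
  19 -> 23
  2 -> 6
  21 -> 25
  2 -> 6
  13 -> 17
  6 -> 10
Therefore result = [18, 23, 6, 25, 6, 17, 10].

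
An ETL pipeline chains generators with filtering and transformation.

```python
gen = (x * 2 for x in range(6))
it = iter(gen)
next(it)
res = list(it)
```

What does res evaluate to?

Step 1: Generator produces [0, 2, 4, 6, 8, 10].
Step 2: next(it) consumes first element (0).
Step 3: list(it) collects remaining: [2, 4, 6, 8, 10].
Therefore res = [2, 4, 6, 8, 10].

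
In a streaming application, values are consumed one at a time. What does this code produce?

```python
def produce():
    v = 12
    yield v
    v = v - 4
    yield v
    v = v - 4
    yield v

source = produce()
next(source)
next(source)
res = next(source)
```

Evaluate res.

Step 1: Trace through generator execution:
  Yield 1: v starts at 12, yield 12
  Yield 2: v = 12 - 4 = 8, yield 8
  Yield 3: v = 8 - 4 = 4, yield 4
Step 2: First next() gets 12, second next() gets the second value, third next() yields 4.
Therefore res = 4.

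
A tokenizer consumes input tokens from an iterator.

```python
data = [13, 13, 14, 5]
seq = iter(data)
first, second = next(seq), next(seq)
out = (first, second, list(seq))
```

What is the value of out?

Step 1: Create iterator over [13, 13, 14, 5].
Step 2: first = 13, second = 13.
Step 3: Remaining elements: [14, 5].
Therefore out = (13, 13, [14, 5]).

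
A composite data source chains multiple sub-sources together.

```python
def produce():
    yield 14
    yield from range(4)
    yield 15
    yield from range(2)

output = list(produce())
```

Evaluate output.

Step 1: Trace yields in order:
  yield 14
  yield 0
  yield 1
  yield 2
  yield 3
  yield 15
  yield 0
  yield 1
Therefore output = [14, 0, 1, 2, 3, 15, 0, 1].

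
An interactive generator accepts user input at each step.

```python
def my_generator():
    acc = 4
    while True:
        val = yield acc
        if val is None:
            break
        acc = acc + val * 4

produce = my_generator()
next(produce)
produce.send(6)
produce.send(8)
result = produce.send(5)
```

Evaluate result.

Step 1: next() -> yield acc=4.
Step 2: send(6) -> val=6, acc = 4 + 6*4 = 28, yield 28.
Step 3: send(8) -> val=8, acc = 28 + 8*4 = 60, yield 60.
Step 4: send(5) -> val=5, acc = 60 + 5*4 = 80, yield 80.
Therefore result = 80.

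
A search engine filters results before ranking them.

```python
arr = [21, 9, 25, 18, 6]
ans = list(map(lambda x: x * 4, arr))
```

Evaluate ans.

Step 1: Apply lambda x: x * 4 to each element:
  21 -> 84
  9 -> 36
  25 -> 100
  18 -> 72
  6 -> 24
Therefore ans = [84, 36, 100, 72, 24].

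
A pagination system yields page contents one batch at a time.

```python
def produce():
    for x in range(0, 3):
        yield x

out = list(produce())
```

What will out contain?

Step 1: The generator yields each value from range(0, 3).
Step 2: list() consumes all yields: [0, 1, 2].
Therefore out = [0, 1, 2].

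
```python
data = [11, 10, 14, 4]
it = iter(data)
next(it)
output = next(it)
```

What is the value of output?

Step 1: Create iterator over [11, 10, 14, 4].
Step 2: next() consumes 11.
Step 3: next() returns 10.
Therefore output = 10.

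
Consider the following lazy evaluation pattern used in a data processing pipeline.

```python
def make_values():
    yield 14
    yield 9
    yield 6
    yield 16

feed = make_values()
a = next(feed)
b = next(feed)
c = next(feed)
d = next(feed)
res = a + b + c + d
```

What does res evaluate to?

Step 1: Create generator and consume all values:
  a = next(feed) = 14
  b = next(feed) = 9
  c = next(feed) = 6
  d = next(feed) = 16
Step 2: res = 14 + 9 + 6 + 16 = 45.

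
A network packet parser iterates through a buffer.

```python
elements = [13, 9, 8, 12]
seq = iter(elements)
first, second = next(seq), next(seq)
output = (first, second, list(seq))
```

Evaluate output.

Step 1: Create iterator over [13, 9, 8, 12].
Step 2: first = 13, second = 9.
Step 3: Remaining elements: [8, 12].
Therefore output = (13, 9, [8, 12]).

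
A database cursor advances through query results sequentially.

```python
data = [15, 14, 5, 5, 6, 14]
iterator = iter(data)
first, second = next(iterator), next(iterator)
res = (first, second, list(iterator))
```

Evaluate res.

Step 1: Create iterator over [15, 14, 5, 5, 6, 14].
Step 2: first = 15, second = 14.
Step 3: Remaining elements: [5, 5, 6, 14].
Therefore res = (15, 14, [5, 5, 6, 14]).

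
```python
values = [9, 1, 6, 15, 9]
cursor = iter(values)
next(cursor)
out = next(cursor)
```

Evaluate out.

Step 1: Create iterator over [9, 1, 6, 15, 9].
Step 2: next() consumes 9.
Step 3: next() returns 1.
Therefore out = 1.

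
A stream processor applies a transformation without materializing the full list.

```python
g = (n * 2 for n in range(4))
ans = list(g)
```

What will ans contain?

Step 1: For each n in range(4), compute n*2:
  n=0: 0*2 = 0
  n=1: 1*2 = 2
  n=2: 2*2 = 4
  n=3: 3*2 = 6
Therefore ans = [0, 2, 4, 6].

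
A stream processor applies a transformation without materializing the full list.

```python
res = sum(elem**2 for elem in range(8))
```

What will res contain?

Step 1: Compute elem**2 for each elem in range(8):
  elem=0: 0**2 = 0
  elem=1: 1**2 = 1
  elem=2: 2**2 = 4
  elem=3: 3**2 = 9
  elem=4: 4**2 = 16
  elem=5: 5**2 = 25
  elem=6: 6**2 = 36
  elem=7: 7**2 = 49
Step 2: sum = 0 + 1 + 4 + 9 + 16 + 25 + 36 + 49 = 140.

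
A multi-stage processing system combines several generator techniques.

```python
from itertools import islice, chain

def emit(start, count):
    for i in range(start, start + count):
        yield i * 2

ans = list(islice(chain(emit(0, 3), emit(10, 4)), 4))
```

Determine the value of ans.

Step 1: emit(0, 3) yields [0, 2, 4].
Step 2: emit(10, 4) yields [20, 22, 24, 26].
Step 3: chain concatenates: [0, 2, 4, 20, 22, 24, 26].
Step 4: islice takes first 4: [0, 2, 4, 20].
Therefore ans = [0, 2, 4, 20].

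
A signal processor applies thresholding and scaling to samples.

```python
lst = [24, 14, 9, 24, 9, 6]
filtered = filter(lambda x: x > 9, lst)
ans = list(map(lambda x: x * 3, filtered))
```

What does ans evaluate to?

Step 1: Filter lst for elements > 9:
  24: kept
  14: kept
  9: removed
  24: kept
  9: removed
  6: removed
Step 2: Map x * 3 on filtered [24, 14, 24]:
  24 -> 72
  14 -> 42
  24 -> 72
Therefore ans = [72, 42, 72].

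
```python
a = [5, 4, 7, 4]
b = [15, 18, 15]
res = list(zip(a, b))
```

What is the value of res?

Step 1: zip stops at shortest (len(a)=4, len(b)=3):
  Index 0: (5, 15)
  Index 1: (4, 18)
  Index 2: (7, 15)
Step 2: Last element of a (4) has no pair, dropped.
Therefore res = [(5, 15), (4, 18), (7, 15)].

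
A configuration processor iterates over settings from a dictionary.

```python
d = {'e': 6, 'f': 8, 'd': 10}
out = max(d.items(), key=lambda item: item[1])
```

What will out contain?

Step 1: Find item with maximum value:
  ('e', 6)
  ('f', 8)
  ('d', 10)
Step 2: Maximum value is 10 at key 'd'.
Therefore out = ('d', 10).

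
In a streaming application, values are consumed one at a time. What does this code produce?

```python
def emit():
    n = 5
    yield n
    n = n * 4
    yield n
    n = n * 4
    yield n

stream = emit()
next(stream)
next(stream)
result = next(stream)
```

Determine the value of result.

Step 1: Trace through generator execution:
  Yield 1: n starts at 5, yield 5
  Yield 2: n = 5 * 4 = 20, yield 20
  Yield 3: n = 20 * 4 = 80, yield 80
Step 2: First next() gets 5, second next() gets the second value, third next() yields 80.
Therefore result = 80.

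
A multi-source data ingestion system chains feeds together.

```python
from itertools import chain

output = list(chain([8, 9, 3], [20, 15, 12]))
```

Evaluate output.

Step 1: chain() concatenates iterables: [8, 9, 3] + [20, 15, 12].
Therefore output = [8, 9, 3, 20, 15, 12].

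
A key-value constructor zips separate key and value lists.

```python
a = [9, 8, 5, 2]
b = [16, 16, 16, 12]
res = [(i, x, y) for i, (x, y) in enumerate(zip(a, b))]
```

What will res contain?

Step 1: enumerate(zip(a, b)) gives index with paired elements:
  i=0: (9, 16)
  i=1: (8, 16)
  i=2: (5, 16)
  i=3: (2, 12)
Therefore res = [(0, 9, 16), (1, 8, 16), (2, 5, 16), (3, 2, 12)].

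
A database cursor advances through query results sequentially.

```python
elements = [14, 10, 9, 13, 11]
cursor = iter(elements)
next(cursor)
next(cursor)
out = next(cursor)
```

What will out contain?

Step 1: Create iterator over [14, 10, 9, 13, 11].
Step 2: next() consumes 14.
Step 3: next() consumes 10.
Step 4: next() returns 9.
Therefore out = 9.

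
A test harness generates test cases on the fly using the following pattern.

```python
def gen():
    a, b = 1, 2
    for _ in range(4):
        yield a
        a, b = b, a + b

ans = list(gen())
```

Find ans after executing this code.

Step 1: Fibonacci-like sequence starting with a=1, b=2:
  Iteration 1: yield a=1, then a,b = 2,3
  Iteration 2: yield a=2, then a,b = 3,5
  Iteration 3: yield a=3, then a,b = 5,8
  Iteration 4: yield a=5, then a,b = 8,13
Therefore ans = [1, 2, 3, 5].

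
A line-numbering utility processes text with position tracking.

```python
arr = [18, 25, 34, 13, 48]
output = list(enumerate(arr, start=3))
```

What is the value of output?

Step 1: enumerate with start=3:
  (3, 18)
  (4, 25)
  (5, 34)
  (6, 13)
  (7, 48)
Therefore output = [(3, 18), (4, 25), (5, 34), (6, 13), (7, 48)].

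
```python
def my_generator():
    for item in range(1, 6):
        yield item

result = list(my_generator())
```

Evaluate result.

Step 1: The generator yields each value from range(1, 6).
Step 2: list() consumes all yields: [1, 2, 3, 4, 5].
Therefore result = [1, 2, 3, 4, 5].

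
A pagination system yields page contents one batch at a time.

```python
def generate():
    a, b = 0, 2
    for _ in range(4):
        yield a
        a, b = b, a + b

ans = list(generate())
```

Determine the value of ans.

Step 1: Fibonacci-like sequence starting with a=0, b=2:
  Iteration 1: yield a=0, then a,b = 2,2
  Iteration 2: yield a=2, then a,b = 2,4
  Iteration 3: yield a=2, then a,b = 4,6
  Iteration 4: yield a=4, then a,b = 6,10
Therefore ans = [0, 2, 2, 4].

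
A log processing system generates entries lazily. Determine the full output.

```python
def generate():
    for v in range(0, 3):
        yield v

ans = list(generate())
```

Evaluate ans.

Step 1: The generator yields each value from range(0, 3).
Step 2: list() consumes all yields: [0, 1, 2].
Therefore ans = [0, 1, 2].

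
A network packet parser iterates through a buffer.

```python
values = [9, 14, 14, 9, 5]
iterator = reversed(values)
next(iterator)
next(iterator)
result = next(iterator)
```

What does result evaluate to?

Step 1: reversed([9, 14, 14, 9, 5]) gives iterator: [5, 9, 14, 14, 9].
Step 2: First next() = 5, second next() = 9.
Step 3: Third next() = 14.
Therefore result = 14.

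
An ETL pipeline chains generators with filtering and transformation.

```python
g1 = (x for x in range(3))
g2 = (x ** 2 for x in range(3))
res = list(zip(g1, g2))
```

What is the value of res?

Step 1: g1 produces [0, 1, 2].
Step 2: g2 produces [0, 1, 4].
Step 3: zip pairs them: [(0, 0), (1, 1), (2, 4)].
Therefore res = [(0, 0), (1, 1), (2, 4)].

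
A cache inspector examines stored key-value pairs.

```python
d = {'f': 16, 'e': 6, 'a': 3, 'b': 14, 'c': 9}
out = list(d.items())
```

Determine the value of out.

Step 1: d.items() returns (key, value) pairs in insertion order.
Therefore out = [('f', 16), ('e', 6), ('a', 3), ('b', 14), ('c', 9)].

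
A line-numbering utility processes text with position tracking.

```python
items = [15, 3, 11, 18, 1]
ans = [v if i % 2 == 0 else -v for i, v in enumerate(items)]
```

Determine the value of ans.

Step 1: For each (i, v), keep v if i is even, negate if odd:
  i=0 (even): keep 15
  i=1 (odd): negate to -3
  i=2 (even): keep 11
  i=3 (odd): negate to -18
  i=4 (even): keep 1
Therefore ans = [15, -3, 11, -18, 1].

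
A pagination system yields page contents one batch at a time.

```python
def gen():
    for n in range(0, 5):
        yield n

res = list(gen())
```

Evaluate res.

Step 1: The generator yields each value from range(0, 5).
Step 2: list() consumes all yields: [0, 1, 2, 3, 4].
Therefore res = [0, 1, 2, 3, 4].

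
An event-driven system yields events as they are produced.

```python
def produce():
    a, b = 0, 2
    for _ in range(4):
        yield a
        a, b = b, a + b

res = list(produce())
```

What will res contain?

Step 1: Fibonacci-like sequence starting with a=0, b=2:
  Iteration 1: yield a=0, then a,b = 2,2
  Iteration 2: yield a=2, then a,b = 2,4
  Iteration 3: yield a=2, then a,b = 4,6
  Iteration 4: yield a=4, then a,b = 6,10
Therefore res = [0, 2, 2, 4].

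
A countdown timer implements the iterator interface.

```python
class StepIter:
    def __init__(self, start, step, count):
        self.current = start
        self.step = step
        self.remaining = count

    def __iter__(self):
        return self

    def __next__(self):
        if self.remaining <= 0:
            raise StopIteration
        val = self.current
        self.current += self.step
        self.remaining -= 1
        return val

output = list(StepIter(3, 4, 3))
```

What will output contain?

Step 1: StepIter starts at 3, increments by 4, for 3 steps:
  Yield 3, then current += 4
  Yield 7, then current += 4
  Yield 11, then current += 4
Therefore output = [3, 7, 11].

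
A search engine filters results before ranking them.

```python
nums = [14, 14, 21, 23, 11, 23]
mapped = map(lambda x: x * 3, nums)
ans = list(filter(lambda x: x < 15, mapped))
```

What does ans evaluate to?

Step 1: Map x * 3:
  14 -> 42
  14 -> 42
  21 -> 63
  23 -> 69
  11 -> 33
  23 -> 69
Step 2: Filter for < 15:
  42: removed
  42: removed
  63: removed
  69: removed
  33: removed
  69: removed
Therefore ans = [].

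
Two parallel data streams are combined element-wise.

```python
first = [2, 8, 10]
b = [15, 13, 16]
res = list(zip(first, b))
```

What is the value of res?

Step 1: zip pairs elements at same index:
  Index 0: (2, 15)
  Index 1: (8, 13)
  Index 2: (10, 16)
Therefore res = [(2, 15), (8, 13), (10, 16)].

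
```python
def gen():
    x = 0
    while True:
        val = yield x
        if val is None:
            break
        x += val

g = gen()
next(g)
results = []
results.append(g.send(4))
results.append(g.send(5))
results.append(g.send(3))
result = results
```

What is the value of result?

Step 1: next(g) -> yield 0.
Step 2: send(4) -> x = 4, yield 4.
Step 3: send(5) -> x = 9, yield 9.
Step 4: send(3) -> x = 12, yield 12.
Therefore result = [4, 9, 12].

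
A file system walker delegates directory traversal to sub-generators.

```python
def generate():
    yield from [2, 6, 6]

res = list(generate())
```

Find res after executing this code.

Step 1: yield from delegates to the iterable, yielding each element.
Step 2: Collected values: [2, 6, 6].
Therefore res = [2, 6, 6].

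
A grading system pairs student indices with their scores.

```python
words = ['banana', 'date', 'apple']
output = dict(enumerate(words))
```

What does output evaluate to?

Step 1: enumerate pairs indices with words:
  0 -> 'banana'
  1 -> 'date'
  2 -> 'apple'
Therefore output = {0: 'banana', 1: 'date', 2: 'apple'}.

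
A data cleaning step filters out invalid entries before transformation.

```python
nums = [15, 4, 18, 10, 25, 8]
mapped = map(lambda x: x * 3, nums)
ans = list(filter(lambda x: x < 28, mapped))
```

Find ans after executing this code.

Step 1: Map x * 3:
  15 -> 45
  4 -> 12
  18 -> 54
  10 -> 30
  25 -> 75
  8 -> 24
Step 2: Filter for < 28:
  45: removed
  12: kept
  54: removed
  30: removed
  75: removed
  24: kept
Therefore ans = [12, 24].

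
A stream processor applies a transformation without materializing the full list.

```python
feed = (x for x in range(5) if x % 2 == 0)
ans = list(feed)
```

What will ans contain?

Step 1: Filter range(5) keeping only even values:
  x=0: even, included
  x=1: odd, excluded
  x=2: even, included
  x=3: odd, excluded
  x=4: even, included
Therefore ans = [0, 2, 4].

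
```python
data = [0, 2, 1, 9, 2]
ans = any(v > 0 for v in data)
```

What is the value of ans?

Step 1: Check v > 0 for each element in [0, 2, 1, 9, 2]:
  0 > 0: False
  2 > 0: True
  1 > 0: True
  9 > 0: True
  2 > 0: True
Step 2: any() returns True.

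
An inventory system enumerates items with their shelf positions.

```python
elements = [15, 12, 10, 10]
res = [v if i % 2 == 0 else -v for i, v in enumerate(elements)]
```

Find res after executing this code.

Step 1: For each (i, v), keep v if i is even, negate if odd:
  i=0 (even): keep 15
  i=1 (odd): negate to -12
  i=2 (even): keep 10
  i=3 (odd): negate to -10
Therefore res = [15, -12, 10, -10].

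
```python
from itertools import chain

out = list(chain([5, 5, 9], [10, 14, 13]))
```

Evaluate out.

Step 1: chain() concatenates iterables: [5, 5, 9] + [10, 14, 13].
Therefore out = [5, 5, 9, 10, 14, 13].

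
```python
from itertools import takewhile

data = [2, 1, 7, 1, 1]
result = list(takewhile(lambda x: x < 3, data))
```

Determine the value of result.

Step 1: takewhile stops at first element >= 3:
  2 < 3: take
  1 < 3: take
  7 >= 3: stop
Therefore result = [2, 1].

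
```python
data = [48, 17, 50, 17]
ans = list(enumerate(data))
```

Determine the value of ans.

Step 1: enumerate pairs each element with its index:
  (0, 48)
  (1, 17)
  (2, 50)
  (3, 17)
Therefore ans = [(0, 48), (1, 17), (2, 50), (3, 17)].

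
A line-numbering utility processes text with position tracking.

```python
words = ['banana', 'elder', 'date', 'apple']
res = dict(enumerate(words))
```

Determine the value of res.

Step 1: enumerate pairs indices with words:
  0 -> 'banana'
  1 -> 'elder'
  2 -> 'date'
  3 -> 'apple'
Therefore res = {0: 'banana', 1: 'elder', 2: 'date', 3: 'apple'}.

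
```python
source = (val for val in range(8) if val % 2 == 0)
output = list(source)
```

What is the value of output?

Step 1: Filter range(8) keeping only even values:
  val=0: even, included
  val=1: odd, excluded
  val=2: even, included
  val=3: odd, excluded
  val=4: even, included
  val=5: odd, excluded
  val=6: even, included
  val=7: odd, excluded
Therefore output = [0, 2, 4, 6].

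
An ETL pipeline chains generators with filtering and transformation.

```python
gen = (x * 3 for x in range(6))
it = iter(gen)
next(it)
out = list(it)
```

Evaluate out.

Step 1: Generator produces [0, 3, 6, 9, 12, 15].
Step 2: next(it) consumes first element (0).
Step 3: list(it) collects remaining: [3, 6, 9, 12, 15].
Therefore out = [3, 6, 9, 12, 15].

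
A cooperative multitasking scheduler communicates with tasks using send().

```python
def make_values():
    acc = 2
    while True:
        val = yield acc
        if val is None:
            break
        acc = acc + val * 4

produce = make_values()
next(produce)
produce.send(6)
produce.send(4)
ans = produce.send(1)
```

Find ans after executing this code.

Step 1: next() -> yield acc=2.
Step 2: send(6) -> val=6, acc = 2 + 6*4 = 26, yield 26.
Step 3: send(4) -> val=4, acc = 26 + 4*4 = 42, yield 42.
Step 4: send(1) -> val=1, acc = 42 + 1*4 = 46, yield 46.
Therefore ans = 46.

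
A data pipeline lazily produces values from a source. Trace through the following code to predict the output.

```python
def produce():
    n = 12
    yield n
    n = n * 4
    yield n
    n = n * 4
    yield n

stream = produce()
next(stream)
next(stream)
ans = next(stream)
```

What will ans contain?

Step 1: Trace through generator execution:
  Yield 1: n starts at 12, yield 12
  Yield 2: n = 12 * 4 = 48, yield 48
  Yield 3: n = 48 * 4 = 192, yield 192
Step 2: First next() gets 12, second next() gets the second value, third next() yields 192.
Therefore ans = 192.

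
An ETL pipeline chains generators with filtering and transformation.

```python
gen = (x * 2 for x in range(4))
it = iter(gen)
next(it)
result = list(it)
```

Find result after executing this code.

Step 1: Generator produces [0, 2, 4, 6].
Step 2: next(it) consumes first element (0).
Step 3: list(it) collects remaining: [2, 4, 6].
Therefore result = [2, 4, 6].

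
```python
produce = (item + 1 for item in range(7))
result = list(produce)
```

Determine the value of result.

Step 1: For each item in range(7), compute item+1:
  item=0: 0+1 = 1
  item=1: 1+1 = 2
  item=2: 2+1 = 3
  item=3: 3+1 = 4
  item=4: 4+1 = 5
  item=5: 5+1 = 6
  item=6: 6+1 = 7
Therefore result = [1, 2, 3, 4, 5, 6, 7].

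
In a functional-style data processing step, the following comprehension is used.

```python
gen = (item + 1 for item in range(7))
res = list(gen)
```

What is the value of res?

Step 1: For each item in range(7), compute item+1:
  item=0: 0+1 = 1
  item=1: 1+1 = 2
  item=2: 2+1 = 3
  item=3: 3+1 = 4
  item=4: 4+1 = 5
  item=5: 5+1 = 6
  item=6: 6+1 = 7
Therefore res = [1, 2, 3, 4, 5, 6, 7].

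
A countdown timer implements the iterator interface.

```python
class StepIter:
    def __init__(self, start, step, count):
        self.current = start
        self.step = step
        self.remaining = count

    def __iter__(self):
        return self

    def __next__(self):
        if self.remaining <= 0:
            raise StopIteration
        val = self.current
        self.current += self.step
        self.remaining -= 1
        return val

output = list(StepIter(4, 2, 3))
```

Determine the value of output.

Step 1: StepIter starts at 4, increments by 2, for 3 steps:
  Yield 4, then current += 2
  Yield 6, then current += 2
  Yield 8, then current += 2
Therefore output = [4, 6, 8].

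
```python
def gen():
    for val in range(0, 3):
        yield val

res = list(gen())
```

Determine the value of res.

Step 1: The generator yields each value from range(0, 3).
Step 2: list() consumes all yields: [0, 1, 2].
Therefore res = [0, 1, 2].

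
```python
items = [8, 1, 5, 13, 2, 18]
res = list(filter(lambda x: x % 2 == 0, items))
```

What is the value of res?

Step 1: Filter elements divisible by 2:
  8 % 2 = 0: kept
  1 % 2 = 1: removed
  5 % 2 = 1: removed
  13 % 2 = 1: removed
  2 % 2 = 0: kept
  18 % 2 = 0: kept
Therefore res = [8, 2, 18].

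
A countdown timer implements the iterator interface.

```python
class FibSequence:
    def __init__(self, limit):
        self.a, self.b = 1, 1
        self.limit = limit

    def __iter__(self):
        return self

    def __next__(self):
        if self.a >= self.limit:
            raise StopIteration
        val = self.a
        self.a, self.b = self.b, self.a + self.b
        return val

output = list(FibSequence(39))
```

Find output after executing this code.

Step 1: Fibonacci-like sequence (a=1, b=1) until >= 39:
  Yield 1, then a,b = 1,2
  Yield 1, then a,b = 2,3
  Yield 2, then a,b = 3,5
  Yield 3, then a,b = 5,8
  Yield 5, then a,b = 8,13
  Yield 8, then a,b = 13,21
  Yield 13, then a,b = 21,34
  Yield 21, then a,b = 34,55
  Yield 34, then a,b = 55,89
Step 2: 55 >= 39, stop.
Therefore output = [1, 1, 2, 3, 5, 8, 13, 21, 34].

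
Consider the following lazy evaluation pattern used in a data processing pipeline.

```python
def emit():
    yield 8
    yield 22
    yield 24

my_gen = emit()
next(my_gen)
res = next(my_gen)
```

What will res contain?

Step 1: emit() creates a generator.
Step 2: next(my_gen) yields 8 (consumed and discarded).
Step 3: next(my_gen) yields 22, assigned to res.
Therefore res = 22.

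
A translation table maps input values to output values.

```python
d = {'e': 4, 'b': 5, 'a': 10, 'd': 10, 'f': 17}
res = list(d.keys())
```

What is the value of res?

Step 1: d.keys() returns the dictionary keys in insertion order.
Therefore res = ['e', 'b', 'a', 'd', 'f'].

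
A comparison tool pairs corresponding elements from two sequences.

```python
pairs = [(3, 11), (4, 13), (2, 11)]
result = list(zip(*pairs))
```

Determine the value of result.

Step 1: zip(*pairs) transposes: unzips [(3, 11), (4, 13), (2, 11)] into separate sequences.
Step 2: First elements: (3, 4, 2), second elements: (11, 13, 11).
Therefore result = [(3, 4, 2), (11, 13, 11)].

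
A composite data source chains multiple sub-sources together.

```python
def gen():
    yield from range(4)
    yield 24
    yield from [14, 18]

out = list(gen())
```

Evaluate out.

Step 1: Trace yields in order:
  yield 0
  yield 1
  yield 2
  yield 3
  yield 24
  yield 14
  yield 18
Therefore out = [0, 1, 2, 3, 24, 14, 18].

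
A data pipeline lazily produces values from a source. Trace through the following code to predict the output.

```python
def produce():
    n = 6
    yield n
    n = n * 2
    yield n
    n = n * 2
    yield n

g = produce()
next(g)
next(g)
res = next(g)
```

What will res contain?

Step 1: Trace through generator execution:
  Yield 1: n starts at 6, yield 6
  Yield 2: n = 6 * 2 = 12, yield 12
  Yield 3: n = 12 * 2 = 24, yield 24
Step 2: First next() gets 6, second next() gets the second value, third next() yields 24.
Therefore res = 24.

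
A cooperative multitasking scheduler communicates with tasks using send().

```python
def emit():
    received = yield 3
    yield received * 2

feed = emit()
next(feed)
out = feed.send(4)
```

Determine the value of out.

Step 1: next(feed) advances to first yield, producing 3.
Step 2: send(4) resumes, received = 4.
Step 3: yield received * 2 = 4 * 2 = 8.
Therefore out = 8.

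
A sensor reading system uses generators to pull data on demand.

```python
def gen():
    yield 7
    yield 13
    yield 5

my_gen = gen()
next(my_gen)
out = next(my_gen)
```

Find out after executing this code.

Step 1: gen() creates a generator.
Step 2: next(my_gen) yields 7 (consumed and discarded).
Step 3: next(my_gen) yields 13, assigned to out.
Therefore out = 13.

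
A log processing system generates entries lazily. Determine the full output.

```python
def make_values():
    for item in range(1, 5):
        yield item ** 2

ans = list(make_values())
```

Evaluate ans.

Step 1: For each item in range(1, 5), yield item**2:
  item=1: yield 1**2 = 1
  item=2: yield 2**2 = 4
  item=3: yield 3**2 = 9
  item=4: yield 4**2 = 16
Therefore ans = [1, 4, 9, 16].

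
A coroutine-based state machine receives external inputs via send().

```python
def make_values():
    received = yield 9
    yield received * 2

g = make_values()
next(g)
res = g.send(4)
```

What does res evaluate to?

Step 1: next(g) advances to first yield, producing 9.
Step 2: send(4) resumes, received = 4.
Step 3: yield received * 2 = 4 * 2 = 8.
Therefore res = 8.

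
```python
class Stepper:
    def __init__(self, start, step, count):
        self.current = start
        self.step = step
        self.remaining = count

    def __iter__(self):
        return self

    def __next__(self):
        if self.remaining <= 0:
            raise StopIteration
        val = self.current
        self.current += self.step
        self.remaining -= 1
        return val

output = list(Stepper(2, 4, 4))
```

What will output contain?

Step 1: Stepper starts at 2, increments by 4, for 4 steps:
  Yield 2, then current += 4
  Yield 6, then current += 4
  Yield 10, then current += 4
  Yield 14, then current += 4
Therefore output = [2, 6, 10, 14].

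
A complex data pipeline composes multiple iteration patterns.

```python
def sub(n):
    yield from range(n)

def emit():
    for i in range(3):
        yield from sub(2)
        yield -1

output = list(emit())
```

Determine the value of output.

Step 1: For each i in range(3):
  i=0: yield from sub(2) -> [0, 1], then yield -1
  i=1: yield from sub(2) -> [0, 1], then yield -1
  i=2: yield from sub(2) -> [0, 1], then yield -1
Therefore output = [0, 1, -1, 0, 1, -1, 0, 1, -1].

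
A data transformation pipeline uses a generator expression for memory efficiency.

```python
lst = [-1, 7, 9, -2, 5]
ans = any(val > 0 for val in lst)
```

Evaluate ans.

Step 1: Check val > 0 for each element in [-1, 7, 9, -2, 5]:
  -1 > 0: False
  7 > 0: True
  9 > 0: True
  -2 > 0: False
  5 > 0: True
Step 2: any() returns True.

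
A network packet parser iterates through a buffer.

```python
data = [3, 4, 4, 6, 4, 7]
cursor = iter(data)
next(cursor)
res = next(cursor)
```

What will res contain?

Step 1: Create iterator over [3, 4, 4, 6, 4, 7].
Step 2: next() consumes 3.
Step 3: next() returns 4.
Therefore res = 4.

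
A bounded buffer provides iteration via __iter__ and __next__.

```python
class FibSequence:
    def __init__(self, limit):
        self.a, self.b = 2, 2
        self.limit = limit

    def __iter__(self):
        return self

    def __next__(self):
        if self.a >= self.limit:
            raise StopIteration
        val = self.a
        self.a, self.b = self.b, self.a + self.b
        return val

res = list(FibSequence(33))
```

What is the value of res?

Step 1: Fibonacci-like sequence (a=2, b=2) until >= 33:
  Yield 2, then a,b = 2,4
  Yield 2, then a,b = 4,6
  Yield 4, then a,b = 6,10
  Yield 6, then a,b = 10,16
  Yield 10, then a,b = 16,26
  Yield 16, then a,b = 26,42
  Yield 26, then a,b = 42,68
Step 2: 42 >= 33, stop.
Therefore res = [2, 2, 4, 6, 10, 16, 26].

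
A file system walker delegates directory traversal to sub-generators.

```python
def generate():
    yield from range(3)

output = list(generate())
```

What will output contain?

Step 1: yield from delegates to the iterable, yielding each element.
Step 2: Collected values: [0, 1, 2].
Therefore output = [0, 1, 2].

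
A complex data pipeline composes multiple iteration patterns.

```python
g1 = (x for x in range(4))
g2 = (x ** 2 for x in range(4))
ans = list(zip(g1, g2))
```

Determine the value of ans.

Step 1: g1 produces [0, 1, 2, 3].
Step 2: g2 produces [0, 1, 4, 9].
Step 3: zip pairs them: [(0, 0), (1, 1), (2, 4), (3, 9)].
Therefore ans = [(0, 0), (1, 1), (2, 4), (3, 9)].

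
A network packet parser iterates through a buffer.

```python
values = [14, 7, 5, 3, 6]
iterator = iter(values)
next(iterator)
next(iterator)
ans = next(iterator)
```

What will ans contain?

Step 1: Create iterator over [14, 7, 5, 3, 6].
Step 2: next() consumes 14.
Step 3: next() consumes 7.
Step 4: next() returns 5.
Therefore ans = 5.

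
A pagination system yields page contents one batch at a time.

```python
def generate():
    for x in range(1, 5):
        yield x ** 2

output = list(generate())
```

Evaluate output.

Step 1: For each x in range(1, 5), yield x**2:
  x=1: yield 1**2 = 1
  x=2: yield 2**2 = 4
  x=3: yield 3**2 = 9
  x=4: yield 4**2 = 16
Therefore output = [1, 4, 9, 16].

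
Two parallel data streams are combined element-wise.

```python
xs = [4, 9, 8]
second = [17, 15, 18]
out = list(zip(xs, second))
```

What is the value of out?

Step 1: zip pairs elements at same index:
  Index 0: (4, 17)
  Index 1: (9, 15)
  Index 2: (8, 18)
Therefore out = [(4, 17), (9, 15), (8, 18)].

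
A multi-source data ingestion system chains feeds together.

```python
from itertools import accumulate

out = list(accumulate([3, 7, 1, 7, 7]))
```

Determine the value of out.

Step 1: accumulate computes running sums:
  + 3 = 3
  + 7 = 10
  + 1 = 11
  + 7 = 18
  + 7 = 25
Therefore out = [3, 10, 11, 18, 25].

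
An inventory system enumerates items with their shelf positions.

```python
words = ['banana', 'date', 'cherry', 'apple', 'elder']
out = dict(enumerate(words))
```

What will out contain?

Step 1: enumerate pairs indices with words:
  0 -> 'banana'
  1 -> 'date'
  2 -> 'cherry'
  3 -> 'apple'
  4 -> 'elder'
Therefore out = {0: 'banana', 1: 'date', 2: 'cherry', 3: 'apple', 4: 'elder'}.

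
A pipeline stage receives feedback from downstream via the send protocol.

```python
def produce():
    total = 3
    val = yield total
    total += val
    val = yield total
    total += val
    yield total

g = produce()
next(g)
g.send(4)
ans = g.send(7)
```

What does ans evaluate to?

Step 1: next() -> yield total=3.
Step 2: send(4) -> val=4, total = 3+4 = 7, yield 7.
Step 3: send(7) -> val=7, total = 7+7 = 14, yield 14.
Therefore ans = 14.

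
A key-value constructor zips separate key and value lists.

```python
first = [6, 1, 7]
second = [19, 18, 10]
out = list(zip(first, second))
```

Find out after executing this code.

Step 1: zip pairs elements at same index:
  Index 0: (6, 19)
  Index 1: (1, 18)
  Index 2: (7, 10)
Therefore out = [(6, 19), (1, 18), (7, 10)].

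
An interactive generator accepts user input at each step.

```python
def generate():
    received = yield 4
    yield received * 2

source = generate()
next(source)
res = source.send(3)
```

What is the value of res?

Step 1: next(source) advances to first yield, producing 4.
Step 2: send(3) resumes, received = 3.
Step 3: yield received * 2 = 3 * 2 = 6.
Therefore res = 6.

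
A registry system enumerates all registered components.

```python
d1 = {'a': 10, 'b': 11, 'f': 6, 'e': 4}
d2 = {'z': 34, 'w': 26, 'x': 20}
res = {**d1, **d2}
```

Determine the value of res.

Step 1: Merge d1 and d2 (d2 values override on key conflicts).
Step 2: d1 has keys ['a', 'b', 'f', 'e'], d2 has keys ['z', 'w', 'x'].
Therefore res = {'a': 10, 'b': 11, 'f': 6, 'e': 4, 'z': 34, 'w': 26, 'x': 20}.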